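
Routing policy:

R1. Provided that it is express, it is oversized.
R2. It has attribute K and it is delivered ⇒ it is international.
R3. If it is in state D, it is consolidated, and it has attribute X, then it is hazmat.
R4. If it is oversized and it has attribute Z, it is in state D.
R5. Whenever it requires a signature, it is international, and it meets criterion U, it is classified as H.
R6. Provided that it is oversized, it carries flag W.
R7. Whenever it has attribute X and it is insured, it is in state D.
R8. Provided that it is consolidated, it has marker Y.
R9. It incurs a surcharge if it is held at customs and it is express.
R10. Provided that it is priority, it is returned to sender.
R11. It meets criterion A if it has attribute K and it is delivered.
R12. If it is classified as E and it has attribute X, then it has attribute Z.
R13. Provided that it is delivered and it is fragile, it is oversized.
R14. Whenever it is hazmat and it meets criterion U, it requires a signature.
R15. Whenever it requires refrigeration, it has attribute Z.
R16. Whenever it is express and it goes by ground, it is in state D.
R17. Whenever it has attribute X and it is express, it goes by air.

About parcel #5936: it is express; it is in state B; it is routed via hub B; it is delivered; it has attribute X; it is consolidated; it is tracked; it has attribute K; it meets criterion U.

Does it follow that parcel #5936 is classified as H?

No

Forward chaining from the given facts derives: is oversized, is international, carries flag W, has marker Y, meets criterion A, goes by air.
The only rule concluding "it is classified as H" is R5, which needs "it requires a signature"; that is never established.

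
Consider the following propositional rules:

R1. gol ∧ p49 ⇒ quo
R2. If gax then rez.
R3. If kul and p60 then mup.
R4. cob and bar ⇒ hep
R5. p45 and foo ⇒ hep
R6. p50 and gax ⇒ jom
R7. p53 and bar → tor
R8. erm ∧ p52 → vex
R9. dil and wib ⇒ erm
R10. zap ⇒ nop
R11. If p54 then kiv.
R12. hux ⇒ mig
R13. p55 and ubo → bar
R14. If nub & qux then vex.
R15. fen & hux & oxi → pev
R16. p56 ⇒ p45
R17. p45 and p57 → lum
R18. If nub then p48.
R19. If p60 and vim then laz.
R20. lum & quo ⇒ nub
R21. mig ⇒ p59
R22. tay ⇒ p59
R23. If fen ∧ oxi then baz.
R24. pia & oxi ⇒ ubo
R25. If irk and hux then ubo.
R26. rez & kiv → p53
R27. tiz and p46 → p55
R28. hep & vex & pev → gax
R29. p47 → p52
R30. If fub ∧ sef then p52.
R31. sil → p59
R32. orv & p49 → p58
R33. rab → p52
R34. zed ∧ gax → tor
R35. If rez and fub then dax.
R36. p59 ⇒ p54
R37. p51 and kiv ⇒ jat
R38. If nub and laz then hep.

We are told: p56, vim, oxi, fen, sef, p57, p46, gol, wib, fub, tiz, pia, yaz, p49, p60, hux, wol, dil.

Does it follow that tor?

quo  (by R1: gol, p49)
erm  (by R9: dil, wib)
mig  (by R12: hux)
pev  (by R15: fen, hux, oxi)
p45  (by R16: p56)
lum  (by R17: p45, p57)
laz  (by R19: p60, vim)
nub  (by R20: lum, quo)
p59  (by R21: mig)
ubo  (by R24: pia, oxi)
p55  (by R27: tiz, p46)
p52  (by R30: fub, sef)
p54  (by R36: p59)
hep  (by R38: nub, laz)
vex  (by R8: erm, p52)
kiv  (by R11: p54)
bar  (by R13: p55, ubo)
gax  (by R28: hep, vex, pev)
rez  (by R2: gax)
p53  (by R26: rez, kiv)
tor  (by R7: p53, bar)

Yes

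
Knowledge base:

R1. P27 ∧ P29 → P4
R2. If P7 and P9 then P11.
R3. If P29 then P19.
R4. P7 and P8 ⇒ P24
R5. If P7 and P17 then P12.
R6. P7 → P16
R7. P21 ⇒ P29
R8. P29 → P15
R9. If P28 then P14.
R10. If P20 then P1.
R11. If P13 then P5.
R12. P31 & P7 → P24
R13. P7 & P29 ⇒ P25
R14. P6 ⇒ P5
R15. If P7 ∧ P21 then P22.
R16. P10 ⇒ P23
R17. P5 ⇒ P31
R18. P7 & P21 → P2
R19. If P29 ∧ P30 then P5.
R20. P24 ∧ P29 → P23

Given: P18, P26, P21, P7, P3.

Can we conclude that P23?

Forward chaining from the given facts derives: P16, P29, P15, P25, P22, P2, P19.
Rules concluding P23: R16 needs P10; R20 needs P24 — none of these are established.

No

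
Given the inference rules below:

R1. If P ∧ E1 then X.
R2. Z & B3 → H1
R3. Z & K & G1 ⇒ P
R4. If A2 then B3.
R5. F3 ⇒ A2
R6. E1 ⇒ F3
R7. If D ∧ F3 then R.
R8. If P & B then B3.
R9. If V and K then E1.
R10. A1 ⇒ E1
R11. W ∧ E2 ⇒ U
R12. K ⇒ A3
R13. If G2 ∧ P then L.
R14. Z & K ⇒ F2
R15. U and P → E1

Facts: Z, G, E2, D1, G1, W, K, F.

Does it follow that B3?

P  (by R3: Z, K, G1)
U  (by R11: W, E2)
E1  (by R15: U, P)
F3  (by R6: E1)
A2  (by R5: F3)
B3  (by R4: A2)

Yes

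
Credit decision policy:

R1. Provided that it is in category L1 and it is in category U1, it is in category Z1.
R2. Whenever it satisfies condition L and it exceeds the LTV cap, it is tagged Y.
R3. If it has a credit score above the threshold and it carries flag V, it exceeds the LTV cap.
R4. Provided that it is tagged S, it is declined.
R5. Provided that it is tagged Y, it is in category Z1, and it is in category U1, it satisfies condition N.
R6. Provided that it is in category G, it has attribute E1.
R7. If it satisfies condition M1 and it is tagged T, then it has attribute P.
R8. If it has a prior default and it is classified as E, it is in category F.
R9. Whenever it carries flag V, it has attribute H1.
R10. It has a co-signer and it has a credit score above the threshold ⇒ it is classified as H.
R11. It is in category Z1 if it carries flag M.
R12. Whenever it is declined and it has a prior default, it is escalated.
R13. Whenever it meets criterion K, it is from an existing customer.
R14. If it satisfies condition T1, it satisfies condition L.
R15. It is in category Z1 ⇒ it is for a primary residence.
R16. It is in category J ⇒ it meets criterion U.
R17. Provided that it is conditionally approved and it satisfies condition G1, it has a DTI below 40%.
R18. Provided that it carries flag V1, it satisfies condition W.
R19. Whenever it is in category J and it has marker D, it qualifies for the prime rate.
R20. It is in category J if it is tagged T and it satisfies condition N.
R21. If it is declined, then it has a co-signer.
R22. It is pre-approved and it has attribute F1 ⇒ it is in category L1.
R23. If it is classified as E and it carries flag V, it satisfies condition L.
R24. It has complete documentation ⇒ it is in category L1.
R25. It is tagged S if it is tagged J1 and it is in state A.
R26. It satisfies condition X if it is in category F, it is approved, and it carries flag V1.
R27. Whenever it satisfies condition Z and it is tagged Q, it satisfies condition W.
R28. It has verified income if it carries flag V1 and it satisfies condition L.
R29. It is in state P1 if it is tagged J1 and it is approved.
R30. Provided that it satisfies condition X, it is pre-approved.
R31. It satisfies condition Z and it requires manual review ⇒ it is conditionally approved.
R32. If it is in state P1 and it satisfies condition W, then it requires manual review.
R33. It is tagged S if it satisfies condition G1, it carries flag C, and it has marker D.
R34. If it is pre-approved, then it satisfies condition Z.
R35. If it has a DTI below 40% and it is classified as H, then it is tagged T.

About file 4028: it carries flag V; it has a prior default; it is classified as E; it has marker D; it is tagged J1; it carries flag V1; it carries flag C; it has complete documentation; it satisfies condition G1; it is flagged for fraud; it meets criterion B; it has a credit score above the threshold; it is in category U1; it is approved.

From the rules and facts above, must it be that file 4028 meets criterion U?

By R3 (it has a credit score above the threshold, it carries flag V): it exceeds the LTV cap.
By R8 (it has a prior default, it is classified as E): it is in category F.
By R18 (it carries flag V1): it satisfies condition W.
By R23 (it is classified as E, it carries flag V): it satisfies condition L.
By R24 (it has complete documentation): it is in category L1.
By R26 (it is in category F, it is approved, it carries flag V1): it satisfies condition X.
By R29 (it is tagged J1, it is approved): it is in state P1.
By R30 (it satisfies condition X): it is pre-approved.
By R32 (it is in state P1, it satisfies condition W): it requires manual review.
By R33 (it satisfies condition G1, it carries flag C, it has marker D): it is tagged S.
By R34 (it is pre-approved): it satisfies condition Z.
By R1 (it is in category L1, it is in category U1): it is in category Z1.
By R2 (it satisfies condition L, it exceeds the LTV cap): it is tagged Y.
By R4 (it is tagged S): it is declined.
By R5 (it is tagged Y, it is in category Z1, it is in category U1): it satisfies condition N.
By R21 (it is declined): it has a co-signer.
By R31 (it satisfies condition Z, it requires manual review): it is conditionally approved.
By R10 (it has a co-signer, it has a credit score above the threshold): it is classified as H.
By R17 (it is conditionally approved, it satisfies condition G1): it has a DTI below 40%.
By R35 (it has a DTI below 40%, it is classified as H): it is tagged T.
By R20 (it is tagged T, it satisfies condition N): it is in category J.
By R16 (it is in category J): it meets criterion U.

Yes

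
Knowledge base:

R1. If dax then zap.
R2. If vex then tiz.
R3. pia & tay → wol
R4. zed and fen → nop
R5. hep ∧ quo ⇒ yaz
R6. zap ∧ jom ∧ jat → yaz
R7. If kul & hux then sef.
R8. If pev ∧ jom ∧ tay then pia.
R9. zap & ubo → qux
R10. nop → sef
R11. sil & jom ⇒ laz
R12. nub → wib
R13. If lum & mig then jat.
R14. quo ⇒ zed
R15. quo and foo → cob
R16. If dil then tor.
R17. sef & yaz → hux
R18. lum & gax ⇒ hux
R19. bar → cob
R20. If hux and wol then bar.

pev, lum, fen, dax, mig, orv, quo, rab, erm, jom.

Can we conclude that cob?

No

Forward chaining from the given facts derives: zap, jat, zed, nop, yaz, sef, hux.
Rules concluding cob: R15 needs foo; R19 needs bar — none of these are established.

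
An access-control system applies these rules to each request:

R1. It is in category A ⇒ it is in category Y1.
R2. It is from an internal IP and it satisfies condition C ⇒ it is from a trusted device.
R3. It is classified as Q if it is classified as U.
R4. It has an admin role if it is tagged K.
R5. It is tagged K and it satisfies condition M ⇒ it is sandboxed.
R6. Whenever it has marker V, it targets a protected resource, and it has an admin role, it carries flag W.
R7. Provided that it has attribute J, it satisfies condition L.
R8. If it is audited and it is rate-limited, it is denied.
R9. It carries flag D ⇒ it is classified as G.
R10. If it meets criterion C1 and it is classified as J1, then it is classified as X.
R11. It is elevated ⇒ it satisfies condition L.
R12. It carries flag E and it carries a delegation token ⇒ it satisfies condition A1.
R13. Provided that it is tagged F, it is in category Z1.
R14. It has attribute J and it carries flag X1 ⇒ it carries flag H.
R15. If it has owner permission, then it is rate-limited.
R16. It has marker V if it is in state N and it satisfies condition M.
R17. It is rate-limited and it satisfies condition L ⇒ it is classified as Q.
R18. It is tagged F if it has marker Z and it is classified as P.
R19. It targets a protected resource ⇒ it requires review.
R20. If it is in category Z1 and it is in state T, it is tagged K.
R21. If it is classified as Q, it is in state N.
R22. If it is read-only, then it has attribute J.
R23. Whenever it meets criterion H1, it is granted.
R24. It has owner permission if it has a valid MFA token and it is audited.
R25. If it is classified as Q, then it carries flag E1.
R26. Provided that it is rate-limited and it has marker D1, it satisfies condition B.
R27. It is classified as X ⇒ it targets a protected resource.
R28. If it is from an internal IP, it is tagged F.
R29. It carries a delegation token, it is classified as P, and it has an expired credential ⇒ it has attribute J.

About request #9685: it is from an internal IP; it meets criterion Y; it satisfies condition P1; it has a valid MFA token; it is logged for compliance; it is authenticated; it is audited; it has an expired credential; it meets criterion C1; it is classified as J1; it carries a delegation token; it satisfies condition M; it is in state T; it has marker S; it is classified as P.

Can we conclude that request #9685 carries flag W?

By R10 (it meets criterion C1, it is classified as J1): it is classified as X.
By R24 (it has a valid MFA token, it is audited): it has owner permission.
By R27 (it is classified as X): it targets a protected resource.
By R28 (it is from an internal IP): it is tagged F.
By R29 (it carries a delegation token, it is classified as P, it has an expired credential): it has attribute J.
By R7 (it has attribute J): it satisfies condition L.
By R13 (it is tagged F): it is in category Z1.
By R15 (it has owner permission): it is rate-limited.
By R17 (it is rate-limited, it satisfies condition L): it is classified as Q.
By R20 (it is in category Z1, it is in state T): it is tagged K.
By R21 (it is classified as Q): it is in state N.
By R4 (it is tagged K): it has an admin role.
By R16 (it is in state N, it satisfies condition M): it has marker V.
By R6 (it has marker V, it targets a protected resource, it has an admin role): it carries flag W.

Yes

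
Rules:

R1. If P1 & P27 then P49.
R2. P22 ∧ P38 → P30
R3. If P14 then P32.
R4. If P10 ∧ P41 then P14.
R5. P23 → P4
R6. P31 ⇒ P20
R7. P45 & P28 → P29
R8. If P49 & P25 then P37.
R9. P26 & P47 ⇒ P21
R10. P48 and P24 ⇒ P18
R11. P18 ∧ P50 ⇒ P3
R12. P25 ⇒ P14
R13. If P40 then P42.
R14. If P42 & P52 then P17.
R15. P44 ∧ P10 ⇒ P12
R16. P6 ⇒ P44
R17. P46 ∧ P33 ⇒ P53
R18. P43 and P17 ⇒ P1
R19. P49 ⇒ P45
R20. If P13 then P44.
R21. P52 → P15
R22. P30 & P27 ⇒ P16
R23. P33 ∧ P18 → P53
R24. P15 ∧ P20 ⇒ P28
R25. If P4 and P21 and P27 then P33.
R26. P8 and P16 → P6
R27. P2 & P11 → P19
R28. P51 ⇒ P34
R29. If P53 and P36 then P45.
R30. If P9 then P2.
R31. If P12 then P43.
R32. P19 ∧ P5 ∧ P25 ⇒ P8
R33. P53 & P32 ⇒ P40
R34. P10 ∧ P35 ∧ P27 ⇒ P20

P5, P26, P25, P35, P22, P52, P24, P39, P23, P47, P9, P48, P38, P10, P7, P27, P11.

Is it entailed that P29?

P30  (by R2: P22, P38)
P4  (by R5: P23)
P21  (by R9: P26, P47)
P18  (by R10: P48, P24)
P14  (by R12: P25)
P15  (by R21: P52)
P16  (by R22: P30, P27)
P33  (by R25: P4, P21, P27)
P2  (by R30: P9)
P20  (by R34: P10, P35, P27)
P32  (by R3: P14)
P53  (by R23: P33, P18)
P28  (by R24: P15, P20)
P19  (by R27: P2, P11)
P8  (by R32: P19, P5, P25)
P40  (by R33: P53, P32)
P42  (by R13: P40)
P17  (by R14: P42, P52)
P6  (by R26: P8, P16)
P44  (by R16: P6)
P12  (by R15: P44, P10)
P43  (by R31: P12)
P1  (by R18: P43, P17)
P49  (by R1: P1, P27)
P45  (by R19: P49)
P29  (by R7: P45, P28)

Yes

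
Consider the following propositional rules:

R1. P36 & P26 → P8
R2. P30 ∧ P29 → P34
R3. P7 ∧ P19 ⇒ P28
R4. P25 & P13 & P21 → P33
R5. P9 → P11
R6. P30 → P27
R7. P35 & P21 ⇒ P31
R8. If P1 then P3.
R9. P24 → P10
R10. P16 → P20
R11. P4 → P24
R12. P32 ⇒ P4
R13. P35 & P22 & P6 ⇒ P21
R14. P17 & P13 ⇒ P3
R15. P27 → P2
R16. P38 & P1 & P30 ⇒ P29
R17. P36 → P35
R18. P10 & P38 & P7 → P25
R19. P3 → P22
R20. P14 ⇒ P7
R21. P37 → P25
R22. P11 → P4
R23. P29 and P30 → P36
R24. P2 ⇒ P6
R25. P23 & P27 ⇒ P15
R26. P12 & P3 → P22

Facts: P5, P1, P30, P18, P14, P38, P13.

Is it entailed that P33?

Forward chaining from the given facts derives: P27, P3, P2, P29, P22, P7, P36, P6, P34, P35, P21, P31.
The only rule concluding P33 is R4, which needs P25; that is never established.

No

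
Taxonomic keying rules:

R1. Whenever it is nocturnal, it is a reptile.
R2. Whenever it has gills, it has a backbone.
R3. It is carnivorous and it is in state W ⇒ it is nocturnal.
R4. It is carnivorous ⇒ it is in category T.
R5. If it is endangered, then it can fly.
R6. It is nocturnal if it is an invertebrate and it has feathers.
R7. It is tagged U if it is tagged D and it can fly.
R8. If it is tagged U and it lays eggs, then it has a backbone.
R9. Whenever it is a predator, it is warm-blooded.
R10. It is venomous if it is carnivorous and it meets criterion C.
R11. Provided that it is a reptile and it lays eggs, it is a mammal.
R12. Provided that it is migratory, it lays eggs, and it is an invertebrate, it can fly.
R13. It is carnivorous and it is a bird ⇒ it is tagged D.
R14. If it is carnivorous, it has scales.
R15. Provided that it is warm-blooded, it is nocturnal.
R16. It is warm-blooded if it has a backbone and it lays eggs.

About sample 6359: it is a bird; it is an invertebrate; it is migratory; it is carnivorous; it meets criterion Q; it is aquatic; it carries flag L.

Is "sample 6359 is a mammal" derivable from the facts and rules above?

Forward chaining from the given facts derives: is in category T, is tagged D, has scales.
The only rule concluding "it is a mammal" is R11, which needs "it is a reptile"; that is never established.

No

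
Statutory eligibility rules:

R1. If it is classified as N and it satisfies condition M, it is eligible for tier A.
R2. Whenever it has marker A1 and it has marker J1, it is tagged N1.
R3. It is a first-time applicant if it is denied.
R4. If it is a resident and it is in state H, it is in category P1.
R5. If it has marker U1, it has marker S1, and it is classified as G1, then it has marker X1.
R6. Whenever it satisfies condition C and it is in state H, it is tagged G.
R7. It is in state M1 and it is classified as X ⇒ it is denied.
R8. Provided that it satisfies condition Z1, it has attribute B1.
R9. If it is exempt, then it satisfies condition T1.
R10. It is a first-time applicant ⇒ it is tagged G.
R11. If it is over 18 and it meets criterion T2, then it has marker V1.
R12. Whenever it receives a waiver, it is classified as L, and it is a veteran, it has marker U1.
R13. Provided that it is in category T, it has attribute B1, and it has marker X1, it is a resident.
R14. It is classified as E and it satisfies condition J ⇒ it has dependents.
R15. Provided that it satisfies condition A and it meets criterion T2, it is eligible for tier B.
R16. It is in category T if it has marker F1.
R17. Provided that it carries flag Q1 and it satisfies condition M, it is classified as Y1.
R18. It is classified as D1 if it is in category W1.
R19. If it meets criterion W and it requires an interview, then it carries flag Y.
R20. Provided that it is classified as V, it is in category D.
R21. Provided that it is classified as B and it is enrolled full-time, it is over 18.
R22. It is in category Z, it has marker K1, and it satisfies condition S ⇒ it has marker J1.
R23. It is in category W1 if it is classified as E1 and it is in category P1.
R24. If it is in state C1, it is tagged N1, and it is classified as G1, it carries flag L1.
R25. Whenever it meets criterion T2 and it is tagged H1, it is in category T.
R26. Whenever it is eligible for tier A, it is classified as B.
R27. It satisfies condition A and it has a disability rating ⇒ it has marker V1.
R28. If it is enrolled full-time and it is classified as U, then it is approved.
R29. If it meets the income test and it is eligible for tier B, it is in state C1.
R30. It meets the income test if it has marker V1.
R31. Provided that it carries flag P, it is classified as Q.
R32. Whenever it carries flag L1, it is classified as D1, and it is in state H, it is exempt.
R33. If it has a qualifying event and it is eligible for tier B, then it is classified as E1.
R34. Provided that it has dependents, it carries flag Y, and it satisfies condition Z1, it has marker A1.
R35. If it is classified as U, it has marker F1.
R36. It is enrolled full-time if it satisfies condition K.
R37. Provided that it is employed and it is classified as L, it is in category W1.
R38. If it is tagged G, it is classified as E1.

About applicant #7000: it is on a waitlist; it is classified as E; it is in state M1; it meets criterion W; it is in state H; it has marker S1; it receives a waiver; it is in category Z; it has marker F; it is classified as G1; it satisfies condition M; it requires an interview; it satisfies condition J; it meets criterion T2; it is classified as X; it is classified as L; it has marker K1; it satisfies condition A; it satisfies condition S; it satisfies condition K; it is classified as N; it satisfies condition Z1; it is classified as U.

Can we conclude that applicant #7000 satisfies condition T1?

No

Forward chaining from the given facts derives: is eligible for tier A, is denied, has attribute B1, has dependents, is eligible for tier B, carries flag Y, has marker J1, is classified as B, has marker A1, has marker F1, is enrolled full-time, is tagged N1, is a first-time applicant, is tagged G, is in category T, is over 18, is approved, is classified as E1, has marker V1, meets the income test, is in state C1, carries flag L1.
The only rule concluding "it satisfies condition T1" is R9, which needs "it is exempt"; that is never established.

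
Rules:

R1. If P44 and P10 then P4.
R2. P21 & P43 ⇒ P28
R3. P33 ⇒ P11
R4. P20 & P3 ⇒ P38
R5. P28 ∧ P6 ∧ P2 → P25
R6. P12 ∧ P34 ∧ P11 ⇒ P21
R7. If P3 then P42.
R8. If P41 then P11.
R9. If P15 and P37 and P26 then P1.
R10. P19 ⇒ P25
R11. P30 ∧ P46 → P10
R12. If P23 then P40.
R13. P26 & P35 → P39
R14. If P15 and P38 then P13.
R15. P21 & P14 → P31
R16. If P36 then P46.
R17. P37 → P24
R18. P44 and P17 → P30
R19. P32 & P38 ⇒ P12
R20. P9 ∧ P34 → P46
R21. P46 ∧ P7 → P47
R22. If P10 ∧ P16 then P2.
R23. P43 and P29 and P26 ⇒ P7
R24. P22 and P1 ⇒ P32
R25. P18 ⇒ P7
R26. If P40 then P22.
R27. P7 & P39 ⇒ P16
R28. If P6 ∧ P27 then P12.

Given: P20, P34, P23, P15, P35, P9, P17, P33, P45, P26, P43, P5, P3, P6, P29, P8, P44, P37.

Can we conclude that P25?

Yes

P11  (by R3: P33)
P38  (by R4: P20, P3)
P1  (by R9: P15, P37, P26)
P40  (by R12: P23)
P39  (by R13: P26, P35)
P30  (by R18: P44, P17)
P46  (by R20: P9, P34)
P7  (by R23: P43, P29, P26)
P22  (by R26: P40)
P16  (by R27: P7, P39)
P10  (by R11: P30, P46)
P2  (by R22: P10, P16)
P32  (by R24: P22, P1)
P12  (by R19: P32, P38)
P21  (by R6: P12, P34, P11)
P28  (by R2: P21, P43)
P25  (by R5: P28, P6, P2)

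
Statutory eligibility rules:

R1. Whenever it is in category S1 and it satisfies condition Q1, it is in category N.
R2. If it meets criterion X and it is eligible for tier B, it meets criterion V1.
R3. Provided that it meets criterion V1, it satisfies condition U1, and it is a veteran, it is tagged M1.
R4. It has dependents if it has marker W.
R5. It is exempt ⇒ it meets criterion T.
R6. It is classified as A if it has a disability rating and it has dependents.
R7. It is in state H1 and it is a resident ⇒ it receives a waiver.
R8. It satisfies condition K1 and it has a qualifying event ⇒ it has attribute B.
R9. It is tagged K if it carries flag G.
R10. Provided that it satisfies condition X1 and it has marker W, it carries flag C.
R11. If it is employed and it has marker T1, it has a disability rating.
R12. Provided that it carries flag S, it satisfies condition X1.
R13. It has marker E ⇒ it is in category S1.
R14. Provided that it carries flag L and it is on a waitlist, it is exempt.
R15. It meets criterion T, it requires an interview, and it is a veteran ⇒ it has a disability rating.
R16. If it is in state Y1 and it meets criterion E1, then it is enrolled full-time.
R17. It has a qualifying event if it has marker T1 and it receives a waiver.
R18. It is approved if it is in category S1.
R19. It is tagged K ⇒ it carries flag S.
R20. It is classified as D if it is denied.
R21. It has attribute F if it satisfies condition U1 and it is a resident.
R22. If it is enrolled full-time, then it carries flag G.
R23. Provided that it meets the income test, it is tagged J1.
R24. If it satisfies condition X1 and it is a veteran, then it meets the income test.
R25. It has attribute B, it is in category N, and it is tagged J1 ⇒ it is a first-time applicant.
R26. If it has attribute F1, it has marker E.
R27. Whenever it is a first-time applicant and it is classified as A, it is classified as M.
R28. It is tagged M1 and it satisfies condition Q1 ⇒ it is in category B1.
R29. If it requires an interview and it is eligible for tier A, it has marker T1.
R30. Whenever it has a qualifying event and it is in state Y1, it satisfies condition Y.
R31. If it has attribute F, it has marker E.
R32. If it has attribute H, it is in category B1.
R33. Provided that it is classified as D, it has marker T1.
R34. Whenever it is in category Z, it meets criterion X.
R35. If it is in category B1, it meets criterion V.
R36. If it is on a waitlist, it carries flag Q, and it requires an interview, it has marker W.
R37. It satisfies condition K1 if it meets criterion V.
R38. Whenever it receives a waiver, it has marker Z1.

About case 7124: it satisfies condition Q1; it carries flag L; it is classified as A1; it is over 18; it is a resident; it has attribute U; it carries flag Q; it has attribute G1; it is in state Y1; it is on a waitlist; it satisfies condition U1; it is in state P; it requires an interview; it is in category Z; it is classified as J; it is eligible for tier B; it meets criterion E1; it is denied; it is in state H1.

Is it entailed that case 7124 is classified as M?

No

Forward chaining from the given facts derives: receives a waiver, is exempt, is enrolled full-time, is classified as D, has attribute F, carries flag G, has marker E, has marker T1, meets criterion X, has marker W, has marker Z1, meets criterion V1, has dependents, meets criterion T, is tagged K, is in category S1, has a qualifying event, is approved, carries flag S, satisfies condition Y, is in category N, satisfies condition X1, carries flag C.
The only rule concluding "it is classified as M" is R27, which needs "it is a first-time applicant"; that is never established.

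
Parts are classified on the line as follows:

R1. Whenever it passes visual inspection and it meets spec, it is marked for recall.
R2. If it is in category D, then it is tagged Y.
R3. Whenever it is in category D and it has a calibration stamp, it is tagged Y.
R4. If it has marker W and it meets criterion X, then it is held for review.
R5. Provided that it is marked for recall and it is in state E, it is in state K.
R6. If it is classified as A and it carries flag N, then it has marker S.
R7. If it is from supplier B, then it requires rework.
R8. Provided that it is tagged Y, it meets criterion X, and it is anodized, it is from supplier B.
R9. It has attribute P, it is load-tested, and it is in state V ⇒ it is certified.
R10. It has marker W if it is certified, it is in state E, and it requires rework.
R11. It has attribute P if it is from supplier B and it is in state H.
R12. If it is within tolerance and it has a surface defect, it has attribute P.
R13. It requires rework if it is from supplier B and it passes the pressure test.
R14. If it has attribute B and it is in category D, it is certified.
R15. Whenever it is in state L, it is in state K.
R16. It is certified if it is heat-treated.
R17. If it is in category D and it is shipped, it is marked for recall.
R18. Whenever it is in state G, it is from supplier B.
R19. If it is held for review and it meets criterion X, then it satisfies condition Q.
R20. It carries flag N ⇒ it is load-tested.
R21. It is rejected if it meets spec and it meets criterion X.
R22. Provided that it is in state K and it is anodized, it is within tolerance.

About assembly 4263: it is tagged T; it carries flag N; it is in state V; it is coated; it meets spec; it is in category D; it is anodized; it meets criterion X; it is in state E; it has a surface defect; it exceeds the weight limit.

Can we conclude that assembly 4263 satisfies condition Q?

Forward chaining from the given facts derives: is tagged Y, is from supplier B, is load-tested, is rejected, requires rework.
The only rule concluding "it satisfies condition Q" is R19, which needs "it is held for review"; that is never established.

No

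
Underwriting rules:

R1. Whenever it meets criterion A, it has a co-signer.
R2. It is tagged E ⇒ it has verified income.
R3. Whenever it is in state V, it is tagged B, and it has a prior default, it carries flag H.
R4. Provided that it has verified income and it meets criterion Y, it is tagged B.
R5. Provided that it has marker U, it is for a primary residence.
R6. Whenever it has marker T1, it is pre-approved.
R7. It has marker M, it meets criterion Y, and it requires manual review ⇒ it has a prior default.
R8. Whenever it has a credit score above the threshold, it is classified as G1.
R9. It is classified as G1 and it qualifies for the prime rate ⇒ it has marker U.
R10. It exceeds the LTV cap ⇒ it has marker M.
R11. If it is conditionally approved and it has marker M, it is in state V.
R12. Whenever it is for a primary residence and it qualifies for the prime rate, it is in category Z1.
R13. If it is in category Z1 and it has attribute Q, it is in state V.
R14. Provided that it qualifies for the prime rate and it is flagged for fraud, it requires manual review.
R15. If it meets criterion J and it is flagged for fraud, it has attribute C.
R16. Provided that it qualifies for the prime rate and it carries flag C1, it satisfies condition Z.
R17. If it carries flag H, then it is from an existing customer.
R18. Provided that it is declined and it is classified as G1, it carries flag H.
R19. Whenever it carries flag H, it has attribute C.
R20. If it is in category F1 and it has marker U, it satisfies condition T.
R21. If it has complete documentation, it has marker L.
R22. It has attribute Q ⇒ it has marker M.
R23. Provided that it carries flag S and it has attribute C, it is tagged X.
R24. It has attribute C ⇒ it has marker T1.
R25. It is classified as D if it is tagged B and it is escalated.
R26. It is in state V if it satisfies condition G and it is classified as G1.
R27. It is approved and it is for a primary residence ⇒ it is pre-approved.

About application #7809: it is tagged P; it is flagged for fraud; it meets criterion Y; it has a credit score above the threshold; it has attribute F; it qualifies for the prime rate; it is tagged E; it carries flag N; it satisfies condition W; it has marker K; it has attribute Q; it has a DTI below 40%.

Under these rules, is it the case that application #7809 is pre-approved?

Yes

By R2 (it is tagged E): it has verified income.
By R4 (it has verified income, it meets criterion Y): it is tagged B.
By R8 (it has a credit score above the threshold): it is classified as G1.
By R9 (it is classified as G1, it qualifies for the prime rate): it has marker U.
By R14 (it qualifies for the prime rate, it is flagged for fraud): it requires manual review.
By R22 (it has attribute Q): it has marker M.
By R5 (it has marker U): it is for a primary residence.
By R7 (it has marker M, it meets criterion Y, it requires manual review): it has a prior default.
By R12 (it is for a primary residence, it qualifies for the prime rate): it is in category Z1.
By R13 (it is in category Z1, it has attribute Q): it is in state V.
By R3 (it is in state V, it is tagged B, it has a prior default): it carries flag H.
By R19 (it carries flag H): it has attribute C.
By R24 (it has attribute C): it has marker T1.
By R6 (it has marker T1): it is pre-approved.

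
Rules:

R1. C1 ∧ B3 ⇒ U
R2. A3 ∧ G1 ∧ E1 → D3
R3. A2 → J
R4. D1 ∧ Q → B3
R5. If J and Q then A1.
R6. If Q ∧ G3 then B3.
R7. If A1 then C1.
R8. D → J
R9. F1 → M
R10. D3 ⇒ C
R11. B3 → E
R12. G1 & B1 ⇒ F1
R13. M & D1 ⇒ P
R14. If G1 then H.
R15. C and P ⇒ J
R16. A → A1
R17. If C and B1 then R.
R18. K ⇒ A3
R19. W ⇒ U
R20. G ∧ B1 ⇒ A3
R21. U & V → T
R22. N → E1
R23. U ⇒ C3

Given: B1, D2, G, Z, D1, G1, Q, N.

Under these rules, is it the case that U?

Yes

B3  (by R4: D1, Q)
F1  (by R12: G1, B1)
A3  (by R20: G, B1)
E1  (by R22: N)
D3  (by R2: A3, G1, E1)
M  (by R9: F1)
C  (by R10: D3)
P  (by R13: M, D1)
J  (by R15: C, P)
A1  (by R5: J, Q)
C1  (by R7: A1)
U  (by R1: C1, B3)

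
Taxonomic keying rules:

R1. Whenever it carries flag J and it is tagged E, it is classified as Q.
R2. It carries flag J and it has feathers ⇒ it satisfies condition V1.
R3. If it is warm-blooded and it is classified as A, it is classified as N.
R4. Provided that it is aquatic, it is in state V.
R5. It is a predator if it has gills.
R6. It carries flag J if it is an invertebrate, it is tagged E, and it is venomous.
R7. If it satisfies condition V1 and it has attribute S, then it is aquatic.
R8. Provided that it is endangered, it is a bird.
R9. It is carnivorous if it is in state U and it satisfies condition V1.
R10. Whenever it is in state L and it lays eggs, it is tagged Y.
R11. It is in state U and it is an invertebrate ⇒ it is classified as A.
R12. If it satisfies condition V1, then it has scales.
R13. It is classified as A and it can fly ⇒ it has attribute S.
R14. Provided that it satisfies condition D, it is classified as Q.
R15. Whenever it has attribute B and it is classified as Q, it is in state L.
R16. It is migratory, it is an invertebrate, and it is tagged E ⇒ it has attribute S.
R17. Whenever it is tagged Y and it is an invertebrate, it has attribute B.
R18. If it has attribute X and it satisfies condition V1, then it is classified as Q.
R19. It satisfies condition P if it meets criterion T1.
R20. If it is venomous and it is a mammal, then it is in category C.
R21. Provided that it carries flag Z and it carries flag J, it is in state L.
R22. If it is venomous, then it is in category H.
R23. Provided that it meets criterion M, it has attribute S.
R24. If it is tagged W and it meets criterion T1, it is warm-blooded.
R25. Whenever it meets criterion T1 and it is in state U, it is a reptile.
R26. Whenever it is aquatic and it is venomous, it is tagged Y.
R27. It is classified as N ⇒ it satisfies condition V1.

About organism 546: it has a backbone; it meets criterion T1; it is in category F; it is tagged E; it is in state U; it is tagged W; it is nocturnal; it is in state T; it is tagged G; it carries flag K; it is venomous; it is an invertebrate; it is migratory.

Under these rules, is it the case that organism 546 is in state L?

By R6 (it is an invertebrate, it is tagged E, it is venomous): it carries flag J.
By R11 (it is in state U, it is an invertebrate): it is classified as A.
By R16 (it is migratory, it is an invertebrate, it is tagged E): it has attribute S.
By R24 (it is tagged W, it meets criterion T1): it is warm-blooded.
By R1 (it carries flag J, it is tagged E): it is classified as Q.
By R3 (it is warm-blooded, it is classified as A): it is classified as N.
By R27 (it is classified as N): it satisfies condition V1.
By R7 (it satisfies condition V1, it has attribute S): it is aquatic.
By R26 (it is aquatic, it is venomous): it is tagged Y.
By R17 (it is tagged Y, it is an invertebrate): it has attribute B.
By R15 (it has attribute B, it is classified as Q): it is in state L.

Yes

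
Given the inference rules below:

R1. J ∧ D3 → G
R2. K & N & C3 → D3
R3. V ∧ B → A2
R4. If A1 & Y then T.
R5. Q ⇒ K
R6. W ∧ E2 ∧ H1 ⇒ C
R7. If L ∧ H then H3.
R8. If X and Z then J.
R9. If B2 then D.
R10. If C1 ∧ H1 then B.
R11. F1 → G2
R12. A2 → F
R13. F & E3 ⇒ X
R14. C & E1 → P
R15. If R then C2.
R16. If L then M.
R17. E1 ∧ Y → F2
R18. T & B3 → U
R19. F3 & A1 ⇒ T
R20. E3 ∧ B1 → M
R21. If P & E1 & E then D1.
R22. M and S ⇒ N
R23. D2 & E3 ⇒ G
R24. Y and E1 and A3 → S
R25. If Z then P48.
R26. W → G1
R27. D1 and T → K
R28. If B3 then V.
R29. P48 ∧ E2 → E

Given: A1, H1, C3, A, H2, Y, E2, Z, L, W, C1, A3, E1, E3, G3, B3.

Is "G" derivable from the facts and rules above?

T  (by R4: A1, Y)
C  (by R6: W, E2, H1)
B  (by R10: C1, H1)
P  (by R14: C, E1)
M  (by R16: L)
S  (by R24: Y, E1, A3)
P48  (by R25: Z)
V  (by R28: B3)
E  (by R29: P48, E2)
A2  (by R3: V, B)
F  (by R12: A2)
X  (by R13: F, E3)
D1  (by R21: P, E1, E)
N  (by R22: M, S)
K  (by R27: D1, T)
D3  (by R2: K, N, C3)
J  (by R8: X, Z)
G  (by R1: J, D3)

Yes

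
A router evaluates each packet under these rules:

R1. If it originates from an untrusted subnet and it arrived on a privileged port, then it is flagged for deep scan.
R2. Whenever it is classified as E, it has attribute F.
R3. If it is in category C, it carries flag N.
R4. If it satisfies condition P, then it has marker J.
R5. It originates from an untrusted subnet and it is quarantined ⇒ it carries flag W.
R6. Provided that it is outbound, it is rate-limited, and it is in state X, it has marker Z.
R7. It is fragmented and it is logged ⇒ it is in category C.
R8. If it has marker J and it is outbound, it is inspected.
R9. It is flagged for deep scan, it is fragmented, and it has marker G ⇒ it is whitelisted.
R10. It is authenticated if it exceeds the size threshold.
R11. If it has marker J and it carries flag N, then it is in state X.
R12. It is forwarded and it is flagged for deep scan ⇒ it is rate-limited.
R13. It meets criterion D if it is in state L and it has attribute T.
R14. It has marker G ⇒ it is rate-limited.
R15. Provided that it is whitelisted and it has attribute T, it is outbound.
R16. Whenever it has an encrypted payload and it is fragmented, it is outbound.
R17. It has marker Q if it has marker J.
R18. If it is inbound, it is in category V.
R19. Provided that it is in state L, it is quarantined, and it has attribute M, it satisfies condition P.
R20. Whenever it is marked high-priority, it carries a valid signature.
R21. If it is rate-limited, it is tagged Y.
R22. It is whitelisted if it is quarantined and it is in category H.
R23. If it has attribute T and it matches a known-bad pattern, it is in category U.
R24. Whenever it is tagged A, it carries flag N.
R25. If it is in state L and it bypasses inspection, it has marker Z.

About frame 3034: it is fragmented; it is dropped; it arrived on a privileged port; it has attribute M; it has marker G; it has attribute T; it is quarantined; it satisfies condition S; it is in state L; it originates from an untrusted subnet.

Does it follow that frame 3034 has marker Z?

No

Forward chaining from the given facts derives: is flagged for deep scan, carries flag W, is whitelisted, meets criterion D, is rate-limited, is outbound, satisfies condition P, is tagged Y, has marker J, is inspected, has marker Q.
Rules concluding "it has marker Z": R6 needs "it is in state X"; R25 needs "it bypasses inspection" — none of these are established.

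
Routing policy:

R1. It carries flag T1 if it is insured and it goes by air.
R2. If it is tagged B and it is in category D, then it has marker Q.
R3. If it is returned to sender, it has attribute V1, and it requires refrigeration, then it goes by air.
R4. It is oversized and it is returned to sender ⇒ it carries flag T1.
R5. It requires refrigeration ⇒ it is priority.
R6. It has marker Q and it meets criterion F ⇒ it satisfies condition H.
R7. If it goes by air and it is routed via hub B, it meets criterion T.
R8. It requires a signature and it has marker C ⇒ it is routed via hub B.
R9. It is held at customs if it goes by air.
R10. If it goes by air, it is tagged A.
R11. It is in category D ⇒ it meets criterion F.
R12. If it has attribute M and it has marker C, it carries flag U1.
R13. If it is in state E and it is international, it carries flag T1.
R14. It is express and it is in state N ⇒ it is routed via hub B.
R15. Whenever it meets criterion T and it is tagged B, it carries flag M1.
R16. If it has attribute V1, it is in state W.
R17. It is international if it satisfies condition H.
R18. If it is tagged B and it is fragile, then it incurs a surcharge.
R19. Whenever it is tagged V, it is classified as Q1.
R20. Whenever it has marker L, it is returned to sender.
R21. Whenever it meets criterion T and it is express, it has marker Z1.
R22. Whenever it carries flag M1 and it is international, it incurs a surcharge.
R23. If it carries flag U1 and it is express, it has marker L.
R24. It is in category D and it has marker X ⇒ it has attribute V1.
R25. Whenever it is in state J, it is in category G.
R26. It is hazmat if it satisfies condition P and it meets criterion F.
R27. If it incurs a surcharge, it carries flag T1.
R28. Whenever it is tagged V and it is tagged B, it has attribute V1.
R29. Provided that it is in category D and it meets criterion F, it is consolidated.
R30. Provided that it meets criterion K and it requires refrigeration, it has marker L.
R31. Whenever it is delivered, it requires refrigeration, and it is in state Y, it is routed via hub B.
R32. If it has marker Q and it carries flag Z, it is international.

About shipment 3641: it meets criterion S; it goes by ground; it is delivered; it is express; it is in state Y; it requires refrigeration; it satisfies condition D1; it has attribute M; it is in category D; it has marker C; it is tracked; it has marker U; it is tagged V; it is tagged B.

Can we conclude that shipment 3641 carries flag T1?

By R2 (it is tagged B, it is in category D): it has marker Q.
By R11 (it is in category D): it meets criterion F.
By R12 (it has attribute M, it has marker C): it carries flag U1.
By R23 (it carries flag U1, it is express): it has marker L.
By R28 (it is tagged V, it is tagged B): it has attribute V1.
By R31 (it is delivered, it requires refrigeration, it is in state Y): it is routed via hub B.
By R6 (it has marker Q, it meets criterion F): it satisfies condition H.
By R17 (it satisfies condition H): it is international.
By R20 (it has marker L): it is returned to sender.
By R3 (it is returned to sender, it has attribute V1, it requires refrigeration): it goes by air.
By R7 (it goes by air, it is routed via hub B): it meets criterion T.
By R15 (it meets criterion T, it is tagged B): it carries flag M1.
By R22 (it carries flag M1, it is international): it incurs a surcharge.
By R27 (it incurs a surcharge): it carries flag T1.

Yes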